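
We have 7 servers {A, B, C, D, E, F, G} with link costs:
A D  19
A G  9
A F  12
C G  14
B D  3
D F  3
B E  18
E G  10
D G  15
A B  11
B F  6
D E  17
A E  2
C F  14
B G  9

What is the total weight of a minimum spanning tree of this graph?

40

Prim's algorithm from F:
Step 1: cheapest edge leaving the tree is D F (3); add D.
Step 2: cheapest edge leaving the tree is B D (3); add B.
Step 3: cheapest edge leaving the tree is B G (9); add G.
Step 4: cheapest edge leaving the tree is A G (9); add A.
Step 5: cheapest edge leaving the tree is A E (2); add E.
Step 6: cheapest edge leaving the tree is C F (14); add C.
MST edges: D F, B D, B G, A G, A E, C F; total weight 3+3+9+9+2+14 = 40.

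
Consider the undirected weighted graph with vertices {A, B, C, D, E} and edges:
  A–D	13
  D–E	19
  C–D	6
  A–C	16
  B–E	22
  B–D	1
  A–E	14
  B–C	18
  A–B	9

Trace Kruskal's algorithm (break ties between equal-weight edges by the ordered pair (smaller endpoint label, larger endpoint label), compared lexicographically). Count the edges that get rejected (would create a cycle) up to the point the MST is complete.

1

Kruskal's algorithm — process edges by increasing weight (ties by edge label):
B–D (1): add. Components now {A} {B,D} {C} {E}
C–D (6): add. Components now {A} {B,C,D} {E}
A–B (9): add. Components now {A,B,C,D} {E}
A–D (13): skip — A and D already connected.
A–E (14): add. Components now {A,B,C,D,E}
Edges rejected before the tree was complete: 1.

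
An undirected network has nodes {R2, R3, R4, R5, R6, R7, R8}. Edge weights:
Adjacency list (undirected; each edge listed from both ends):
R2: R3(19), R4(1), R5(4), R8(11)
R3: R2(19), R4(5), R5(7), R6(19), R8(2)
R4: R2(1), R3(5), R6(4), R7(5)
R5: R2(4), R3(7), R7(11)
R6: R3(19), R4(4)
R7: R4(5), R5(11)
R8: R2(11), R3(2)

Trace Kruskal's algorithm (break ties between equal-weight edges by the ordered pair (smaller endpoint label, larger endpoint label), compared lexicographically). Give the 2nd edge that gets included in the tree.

R3-R8

Sort edges by weight, then run Kruskal:
R2-R4 (1): add — endpoints in different components.
R3-R8 (2): add — endpoints in different components.
R2-R5 (4): add — endpoints in different components.
R4-R6 (4): add — endpoints in different components.
R3-R4 (5): add — endpoints in different components.
R4-R7 (5): add — endpoints in different components.
The 2nd edge added is R3-R8.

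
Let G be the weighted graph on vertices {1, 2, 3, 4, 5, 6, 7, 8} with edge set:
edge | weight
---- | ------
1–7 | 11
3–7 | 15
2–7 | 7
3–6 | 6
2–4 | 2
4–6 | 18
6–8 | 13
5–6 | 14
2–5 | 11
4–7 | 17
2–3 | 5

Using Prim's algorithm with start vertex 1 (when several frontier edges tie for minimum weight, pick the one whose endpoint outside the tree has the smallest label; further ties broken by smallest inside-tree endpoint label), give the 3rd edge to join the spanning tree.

2-4

Prim's algorithm from 1:
Step 1: frontier [1–7 11] → take 1–7 (11); add 7.
Step 2: frontier [2–7 7, 3–7 15, 4–7 17] → take 2–7 (7); add 2.
Step 3: frontier [2–4 2, 2–3 5, 2–5 11, 3–7 15, 4–7 17] → take 2–4 (2); add 4.
Step 4: frontier [2–3 5, 2–5 11, 4–6 18, 3–7 15] → take 2–3 (5); add 3.
Step 5: frontier [2–5 11, 3–6 6, 4–6 18] → take 3–6 (6); add 6.
Step 6: frontier [2–5 11, 6–8 13, 5–6 14] → take 2–5 (11); add 5.
Step 7: frontier [6–8 13] → take 6–8 (13); add 8.
The 3rd edge added is 2–4.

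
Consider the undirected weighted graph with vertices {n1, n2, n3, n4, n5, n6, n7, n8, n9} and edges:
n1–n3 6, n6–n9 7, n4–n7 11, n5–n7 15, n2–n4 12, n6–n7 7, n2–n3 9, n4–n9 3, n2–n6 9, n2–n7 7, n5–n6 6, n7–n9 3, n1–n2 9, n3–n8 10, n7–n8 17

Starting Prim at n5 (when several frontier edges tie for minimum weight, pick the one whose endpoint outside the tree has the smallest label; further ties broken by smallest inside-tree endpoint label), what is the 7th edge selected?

n1-n3

Prim's algorithm from n5:
Step 1: cheapest edge leaving the tree is n5–n6 (6); add n6.
Step 2: cheapest edge leaving the tree is n6–n7 (7); add n7.
Step 3: cheapest edge leaving the tree is n7–n9 (3); add n9.
Step 4: cheapest edge leaving the tree is n4–n9 (3); add n4.
Step 5: cheapest edge leaving the tree is n2–n7 (7); add n2.
Step 6: cheapest edge leaving the tree is n1–n2 (9); add n1.
Step 7: cheapest edge leaving the tree is n1–n3 (6); add n3.
Step 8: cheapest edge leaving the tree is n3–n8 (10); add n8.
The 7th edge added is n1–n3.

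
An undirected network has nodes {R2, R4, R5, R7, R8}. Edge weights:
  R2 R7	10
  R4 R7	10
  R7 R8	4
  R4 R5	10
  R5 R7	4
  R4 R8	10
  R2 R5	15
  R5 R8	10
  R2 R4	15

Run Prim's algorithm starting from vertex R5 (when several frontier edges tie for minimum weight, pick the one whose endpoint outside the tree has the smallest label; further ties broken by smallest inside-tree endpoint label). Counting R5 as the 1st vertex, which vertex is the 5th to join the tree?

Prim's algorithm from R5:
Step 1: cheapest edge leaving the tree is R5 R7 (4); add R7.
Step 2: cheapest edge leaving the tree is R7 R8 (4); add R8.
Step 3: cheapest edge leaving the tree is R2 R7 (10); add R2.
Step 4: cheapest edge leaving the tree is R4 R5 (10); add R4.
Vertex order: R5, R7, R8, R2, R4. The 5th vertex is R4.

R4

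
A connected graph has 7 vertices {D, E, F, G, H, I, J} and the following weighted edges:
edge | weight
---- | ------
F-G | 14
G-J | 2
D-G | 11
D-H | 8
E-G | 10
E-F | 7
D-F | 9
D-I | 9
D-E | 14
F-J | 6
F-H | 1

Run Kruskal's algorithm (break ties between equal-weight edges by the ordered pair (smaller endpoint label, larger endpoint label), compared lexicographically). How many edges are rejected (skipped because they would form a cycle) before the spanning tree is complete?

Sort edges by weight, then run Kruskal:
F-H (1): add. Components now {D} {E} {F,H} {G} {I} {J}
G-J (2): add. Components now {D} {E} {F,H} {G,J} {I}
F-J (6): add. Components now {D} {E} {F,G,H,J} {I}
E-F (7): add. Components now {D} {E,F,G,H,J} {I}
D-H (8): add. Components now {D,E,F,G,H,J} {I}
D-F (9): skip — D and F already connected.
D-I (9): add. Components now {D,E,F,G,H,I,J}
Edges rejected before the tree was complete: 1.

1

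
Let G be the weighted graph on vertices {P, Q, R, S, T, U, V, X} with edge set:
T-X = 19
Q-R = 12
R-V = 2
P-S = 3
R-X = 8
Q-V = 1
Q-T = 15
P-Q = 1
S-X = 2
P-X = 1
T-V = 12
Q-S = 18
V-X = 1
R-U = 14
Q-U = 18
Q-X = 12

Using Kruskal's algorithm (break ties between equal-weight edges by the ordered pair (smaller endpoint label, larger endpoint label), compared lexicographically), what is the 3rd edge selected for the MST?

Q-V

Sort edges by weight, then run Kruskal:
P-Q (1): add — endpoints in different components.
P-X (1): add — endpoints in different components.
Q-V (1): add — endpoints in different components.
V-X (1): skip — V and X already connected.
R-V (2): add — endpoints in different components.
S-X (2): add — endpoints in different components.
P-S (3): skip — P and S already connected.
R-X (8): skip — R and X already connected.
Q-R (12): skip — R and Q already connected.
Q-X (12): skip — Q and X already connected.
T-V (12): add — endpoints in different components.
R-U (14): add — endpoints in different components.
The 3rd edge added is Q-V.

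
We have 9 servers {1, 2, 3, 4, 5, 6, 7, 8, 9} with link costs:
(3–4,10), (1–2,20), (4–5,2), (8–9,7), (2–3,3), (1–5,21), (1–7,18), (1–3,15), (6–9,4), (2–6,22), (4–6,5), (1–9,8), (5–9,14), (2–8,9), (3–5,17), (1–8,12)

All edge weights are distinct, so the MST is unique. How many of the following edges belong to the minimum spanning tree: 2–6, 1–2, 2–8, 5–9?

1

Kruskal's algorithm — process edges by increasing weight (ties by edge label):
4–5 (2): add — endpoints in different components.
2–3 (3): add — endpoints in different components.
6–9 (4): add — endpoints in different components.
4–6 (5): add — endpoints in different components.
8–9 (7): add — endpoints in different components.
1–9 (8): add — endpoints in different components.
2–8 (9): add — endpoints in different components.
3–4 (10): skip — 3 and 4 already connected.
1–8 (12): skip — 1 and 8 already connected.
5–9 (14): skip — 5 and 9 already connected.
1–3 (15): skip — 1 and 3 already connected.
3–5 (17): skip — 3 and 5 already connected.
1–7 (18): add — endpoints in different components.
MST edge set: {4–5, 2–3, 6–9, 4–6, 8–9, 1–9, 2–8, 1–7}.
Of the listed edges, {2–8} are in the MST → 1.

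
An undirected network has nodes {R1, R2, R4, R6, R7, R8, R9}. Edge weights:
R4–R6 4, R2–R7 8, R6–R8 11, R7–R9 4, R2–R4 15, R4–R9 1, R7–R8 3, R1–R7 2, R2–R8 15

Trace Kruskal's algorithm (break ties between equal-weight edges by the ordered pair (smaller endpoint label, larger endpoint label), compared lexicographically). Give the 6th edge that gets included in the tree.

R2-R7

Kruskal's algorithm — process edges by increasing weight (ties by edge label):
R4–R9 (1): add. Components now {R2} {R7} {R4,R9} {R8} {R1} {R6}
R1–R7 (2): add. Components now {R2} {R1,R7} {R4,R9} {R8} {R6}
R7–R8 (3): add. Components now {R2} {R1,R7,R8} {R4,R9} {R6}
R4–R6 (4): add. Components now {R2} {R1,R7,R8} {R4,R6,R9}
R7–R9 (4): add. Components now {R2} {R1,R4,R6,R7,R8,R9}
R2–R7 (8): add. Components now {R1,R2,R4,R6,R7,R8,R9}
The 6th edge added is R2–R7.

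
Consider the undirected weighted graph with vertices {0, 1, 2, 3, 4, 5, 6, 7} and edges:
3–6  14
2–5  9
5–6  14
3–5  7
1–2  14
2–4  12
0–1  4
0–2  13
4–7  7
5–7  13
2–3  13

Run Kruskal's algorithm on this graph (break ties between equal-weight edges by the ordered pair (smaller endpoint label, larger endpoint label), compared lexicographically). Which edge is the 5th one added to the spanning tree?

2-4

Kruskal's algorithm — process edges by increasing weight (ties by edge label):
0–1 (4): add — endpoints in different components.
3–5 (7): add — endpoints in different components.
4–7 (7): add — endpoints in different components.
2–5 (9): add — endpoints in different components.
2–4 (12): add — endpoints in different components.
0–2 (13): add — endpoints in different components.
2–3 (13): skip — 2 and 3 already connected.
5–7 (13): skip — 5 and 7 already connected.
1–2 (14): skip — 1 and 2 already connected.
3–6 (14): add — endpoints in different components.
The 5th edge added is 2–4.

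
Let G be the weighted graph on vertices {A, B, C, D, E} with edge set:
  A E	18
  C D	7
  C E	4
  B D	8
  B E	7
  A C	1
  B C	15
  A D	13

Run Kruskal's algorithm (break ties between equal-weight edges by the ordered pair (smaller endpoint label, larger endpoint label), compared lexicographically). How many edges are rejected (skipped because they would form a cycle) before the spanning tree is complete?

Kruskal: consider edges lightest-first.
A C (1): add — endpoints in different components.
C E (4): add — endpoints in different components.
B E (7): add — endpoints in different components.
C D (7): add — endpoints in different components.
Edges rejected before the tree was complete: 0.

0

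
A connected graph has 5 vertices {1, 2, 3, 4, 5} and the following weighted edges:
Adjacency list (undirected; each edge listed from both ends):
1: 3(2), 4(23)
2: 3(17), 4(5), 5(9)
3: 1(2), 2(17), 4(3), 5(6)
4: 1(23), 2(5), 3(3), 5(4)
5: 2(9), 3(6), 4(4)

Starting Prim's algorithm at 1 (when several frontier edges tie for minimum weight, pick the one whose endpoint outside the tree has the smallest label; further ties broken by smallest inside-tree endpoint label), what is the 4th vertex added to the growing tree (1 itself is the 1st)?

5

Prim, starting at 1.
Step 1: frontier [1 3 2, 1 4 23] → take 1 3 (2); add 3.
Step 2: frontier [1 4 23, 3 4 3, 3 5 6, 2 3 17] → take 3 4 (3); add 4.
Step 3: frontier [3 5 6, 2 3 17, 4 5 4, 2 4 5] → take 4 5 (4); add 5.
Step 4: frontier [2 3 17, 2 4 5, 2 5 9] → take 2 4 (5); add 2.
Vertex order: 1, 3, 4, 5, 2. The 4th vertex is 5.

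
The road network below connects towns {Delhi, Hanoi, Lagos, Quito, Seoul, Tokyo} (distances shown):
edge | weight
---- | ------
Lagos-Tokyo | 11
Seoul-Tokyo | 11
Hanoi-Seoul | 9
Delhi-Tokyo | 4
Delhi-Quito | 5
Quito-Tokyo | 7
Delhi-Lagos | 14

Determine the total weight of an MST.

Kruskal: consider edges lightest-first.
Delhi-Tokyo (4): add. Components now {Quito} {Delhi,Tokyo} {Seoul} {Hanoi} {Lagos}
Delhi-Quito (5): add. Components now {Delhi,Quito,Tokyo} {Seoul} {Hanoi} {Lagos}
Quito-Tokyo (7): skip — Quito and Tokyo already connected.
Hanoi-Seoul (9): add. Components now {Delhi,Quito,Tokyo} {Hanoi,Seoul} {Lagos}
Lagos-Tokyo (11): add. Components now {Delhi,Lagos,Quito,Tokyo} {Hanoi,Seoul}
Seoul-Tokyo (11): add. Components now {Delhi,Hanoi,Lagos,Quito,Seoul,Tokyo}
MST edges: Delhi-Tokyo, Delhi-Quito, Hanoi-Seoul, Lagos-Tokyo, Seoul-Tokyo; total weight 4+5+9+11+11 = 40.

40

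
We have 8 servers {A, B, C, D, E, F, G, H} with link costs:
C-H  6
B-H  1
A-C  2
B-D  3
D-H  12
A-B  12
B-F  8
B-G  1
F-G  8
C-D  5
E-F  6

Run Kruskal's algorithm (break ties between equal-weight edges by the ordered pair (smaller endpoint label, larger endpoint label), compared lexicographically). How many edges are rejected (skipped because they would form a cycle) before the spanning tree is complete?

Kruskal: consider edges lightest-first.
B-G (1): add — endpoints in different components.
B-H (1): add — endpoints in different components.
A-C (2): add — endpoints in different components.
B-D (3): add — endpoints in different components.
C-D (5): add — endpoints in different components.
C-H (6): skip — C and H already connected.
E-F (6): add — endpoints in different components.
B-F (8): add — endpoints in different components.
Edges rejected before the tree was complete: 1.

1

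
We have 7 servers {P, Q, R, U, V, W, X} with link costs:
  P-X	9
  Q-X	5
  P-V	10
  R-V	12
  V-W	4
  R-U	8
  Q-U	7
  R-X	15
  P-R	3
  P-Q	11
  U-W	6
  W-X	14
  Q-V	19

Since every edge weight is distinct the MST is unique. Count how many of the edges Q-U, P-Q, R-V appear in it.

Sort edges by weight, then run Kruskal:
P-R (3): add — endpoints in different components.
V-W (4): add — endpoints in different components.
Q-X (5): add — endpoints in different components.
U-W (6): add — endpoints in different components.
Q-U (7): add — endpoints in different components.
R-U (8): add — endpoints in different components.
MST edge set: {P-R, V-W, Q-X, U-W, Q-U, R-U}.
Of the listed edges, {Q-U} are in the MST → 1.

1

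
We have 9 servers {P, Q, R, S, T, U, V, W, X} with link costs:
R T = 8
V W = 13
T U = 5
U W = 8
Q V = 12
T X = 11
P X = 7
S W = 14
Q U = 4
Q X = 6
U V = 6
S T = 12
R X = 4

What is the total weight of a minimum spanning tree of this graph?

52

Sort edges by weight, then run Kruskal:
Q U (4): add — endpoints in different components.
R X (4): add — endpoints in different components.
T U (5): add — endpoints in different components.
Q X (6): add — endpoints in different components.
U V (6): add — endpoints in different components.
P X (7): add — endpoints in different components.
R T (8): skip — T and R already connected.
U W (8): add — endpoints in different components.
T X (11): skip — X and T already connected.
Q V (12): skip — Q and V already connected.
S T (12): add — endpoints in different components.
MST edges: Q U, R X, T U, Q X, U V, P X, U W, S T; total weight 4+4+5+6+6+7+8+12 = 52.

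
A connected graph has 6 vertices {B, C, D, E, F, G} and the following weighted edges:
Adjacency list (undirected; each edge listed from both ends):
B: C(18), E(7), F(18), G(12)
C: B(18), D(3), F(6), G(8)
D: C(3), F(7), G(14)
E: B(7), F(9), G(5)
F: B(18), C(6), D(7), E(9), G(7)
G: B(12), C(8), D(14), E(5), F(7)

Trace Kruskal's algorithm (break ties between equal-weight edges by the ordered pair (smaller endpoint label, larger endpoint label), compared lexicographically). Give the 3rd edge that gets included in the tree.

Kruskal's algorithm — process edges by increasing weight (ties by edge label):
C-D (3): add — endpoints in different components.
E-G (5): add — endpoints in different components.
C-F (6): add — endpoints in different components.
B-E (7): add — endpoints in different components.
D-F (7): skip — D and F already connected.
F-G (7): add — endpoints in different components.
The 3rd edge added is C-F.

C-F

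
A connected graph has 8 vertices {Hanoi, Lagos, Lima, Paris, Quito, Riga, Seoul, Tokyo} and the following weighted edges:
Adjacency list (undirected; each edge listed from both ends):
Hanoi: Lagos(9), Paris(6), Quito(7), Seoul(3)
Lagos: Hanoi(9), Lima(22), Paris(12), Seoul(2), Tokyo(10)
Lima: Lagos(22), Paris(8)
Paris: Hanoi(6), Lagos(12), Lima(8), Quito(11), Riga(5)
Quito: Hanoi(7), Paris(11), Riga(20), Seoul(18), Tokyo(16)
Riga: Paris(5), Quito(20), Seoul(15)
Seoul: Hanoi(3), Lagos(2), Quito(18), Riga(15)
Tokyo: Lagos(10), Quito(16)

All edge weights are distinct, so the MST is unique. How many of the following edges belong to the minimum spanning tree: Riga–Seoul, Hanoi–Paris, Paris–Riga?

2

Sort edges by weight, then run Kruskal:
Lagos–Seoul (2): add — endpoints in different components.
Hanoi–Seoul (3): add — endpoints in different components.
Paris–Riga (5): add — endpoints in different components.
Hanoi–Paris (6): add — endpoints in different components.
Hanoi–Quito (7): add — endpoints in different components.
Lima–Paris (8): add — endpoints in different components.
Hanoi–Lagos (9): skip — Lagos and Hanoi already connected.
Lagos–Tokyo (10): add — endpoints in different components.
MST edge set: {Lagos–Seoul, Hanoi–Seoul, Paris–Riga, Hanoi–Paris, Hanoi–Quito, Lima–Paris, Lagos–Tokyo}.
Of the listed edges, {Hanoi–Paris, Paris–Riga} are in the MST → 2.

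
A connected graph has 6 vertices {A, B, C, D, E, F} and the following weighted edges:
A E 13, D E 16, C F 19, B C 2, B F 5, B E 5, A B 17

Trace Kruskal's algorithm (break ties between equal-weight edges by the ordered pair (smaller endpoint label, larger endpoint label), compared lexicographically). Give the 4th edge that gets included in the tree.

Sort edges by weight, then run Kruskal:
B C (2): add — endpoints in different components.
B E (5): add — endpoints in different components.
B F (5): add — endpoints in different components.
A E (13): add — endpoints in different components.
D E (16): add — endpoints in different components.
The 4th edge added is A E.

A-E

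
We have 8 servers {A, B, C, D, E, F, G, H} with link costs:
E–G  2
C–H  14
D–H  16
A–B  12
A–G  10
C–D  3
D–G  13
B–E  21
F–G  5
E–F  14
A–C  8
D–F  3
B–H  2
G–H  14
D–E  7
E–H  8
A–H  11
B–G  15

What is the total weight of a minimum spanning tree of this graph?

Kruskal: consider edges lightest-first.
B–H (2): add — endpoints in different components.
E–G (2): add — endpoints in different components.
C–D (3): add — endpoints in different components.
D–F (3): add — endpoints in different components.
F–G (5): add — endpoints in different components.
D–E (7): skip — D and E already connected.
A–C (8): add — endpoints in different components.
E–H (8): add — endpoints in different components.
MST edges: B–H, E–G, C–D, D–F, F–G, A–C, E–H; total weight 2+2+3+3+5+8+8 = 31.

31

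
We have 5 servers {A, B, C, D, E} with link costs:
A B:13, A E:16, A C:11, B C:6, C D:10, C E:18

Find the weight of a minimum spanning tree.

Kruskal's algorithm — process edges by increasing weight (ties by edge label):
B C (6): add — endpoints in different components.
C D (10): add — endpoints in different components.
A C (11): add — endpoints in different components.
A B (13): skip — A and B already connected.
A E (16): add — endpoints in different components.
MST edges: B C, C D, A C, A E; total weight 6+10+11+16 = 43.

43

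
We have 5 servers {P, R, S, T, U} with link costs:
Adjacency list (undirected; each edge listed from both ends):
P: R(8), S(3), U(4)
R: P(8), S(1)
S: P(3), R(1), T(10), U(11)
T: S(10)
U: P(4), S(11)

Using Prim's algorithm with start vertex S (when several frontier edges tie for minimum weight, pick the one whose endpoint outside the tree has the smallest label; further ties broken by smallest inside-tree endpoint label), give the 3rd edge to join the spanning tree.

Grow the tree from S using Prim:
Step 1: frontier [R–S 1, P–S 3, S–T 10, S–U 11] → take R–S (1); add R.
Step 2: frontier [P–R 8, P–S 3, S–T 10, S–U 11] → take P–S (3); add P.
Step 3: frontier [P–U 4, S–T 10, S–U 11] → take P–U (4); add U.
Step 4: frontier [S–T 10] → take S–T (10); add T.
The 3rd edge added is P–U.

P-U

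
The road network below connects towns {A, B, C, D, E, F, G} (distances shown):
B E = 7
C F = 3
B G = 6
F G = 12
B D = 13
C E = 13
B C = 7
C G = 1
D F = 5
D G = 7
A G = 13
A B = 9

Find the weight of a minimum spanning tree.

31

Kruskal: consider edges lightest-first.
C G (1): add — endpoints in different components.
C F (3): add — endpoints in different components.
D F (5): add — endpoints in different components.
B G (6): add — endpoints in different components.
B C (7): skip — B and C already connected.
B E (7): add — endpoints in different components.
D G (7): skip — D and G already connected.
A B (9): add — endpoints in different components.
MST edges: C G, C F, D F, B G, B E, A B; total weight 1+3+5+6+7+9 = 31.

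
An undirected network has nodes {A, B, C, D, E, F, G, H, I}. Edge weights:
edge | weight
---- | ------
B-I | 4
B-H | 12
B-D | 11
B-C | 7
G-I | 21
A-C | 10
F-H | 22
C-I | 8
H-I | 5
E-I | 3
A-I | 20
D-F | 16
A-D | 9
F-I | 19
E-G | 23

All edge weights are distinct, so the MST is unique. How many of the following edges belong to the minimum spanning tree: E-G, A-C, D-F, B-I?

3

Kruskal's algorithm — process edges by increasing weight (ties by edge label):
E-I (3): add — endpoints in different components.
B-I (4): add — endpoints in different components.
H-I (5): add — endpoints in different components.
B-C (7): add — endpoints in different components.
C-I (8): skip — C and I already connected.
A-D (9): add — endpoints in different components.
A-C (10): add — endpoints in different components.
B-D (11): skip — B and D already connected.
B-H (12): skip — B and H already connected.
D-F (16): add — endpoints in different components.
F-I (19): skip — F and I already connected.
A-I (20): skip — A and I already connected.
G-I (21): add — endpoints in different components.
MST edge set: {E-I, B-I, H-I, B-C, A-D, A-C, D-F, G-I}.
Of the listed edges, {A-C, D-F, B-I} are in the MST → 3.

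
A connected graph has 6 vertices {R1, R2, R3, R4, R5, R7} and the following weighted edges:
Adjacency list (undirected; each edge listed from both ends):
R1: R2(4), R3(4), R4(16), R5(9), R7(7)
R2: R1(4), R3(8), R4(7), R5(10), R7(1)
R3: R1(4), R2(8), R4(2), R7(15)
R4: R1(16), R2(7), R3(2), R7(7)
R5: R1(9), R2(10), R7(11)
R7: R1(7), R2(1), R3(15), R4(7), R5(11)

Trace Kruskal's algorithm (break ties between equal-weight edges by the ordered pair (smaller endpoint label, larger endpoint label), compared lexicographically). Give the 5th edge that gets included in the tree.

R1-R5

Kruskal: consider edges lightest-first.
R2—R7 (1): add. Components now {R5} {R3} {R2,R7} {R4} {R1}
R3—R4 (2): add. Components now {R5} {R3,R4} {R2,R7} {R1}
R1—R2 (4): add. Components now {R5} {R3,R4} {R1,R2,R7}
R1—R3 (4): add. Components now {R5} {R1,R2,R3,R4,R7}
R1—R7 (7): skip — R1 and R7 already connected.
R2—R4 (7): skip — R2 and R4 already connected.
R4—R7 (7): skip — R4 and R7 already connected.
R2—R3 (8): skip — R3 and R2 already connected.
R1—R5 (9): add. Components now {R1,R2,R3,R4,R5,R7}
The 5th edge added is R1—R5.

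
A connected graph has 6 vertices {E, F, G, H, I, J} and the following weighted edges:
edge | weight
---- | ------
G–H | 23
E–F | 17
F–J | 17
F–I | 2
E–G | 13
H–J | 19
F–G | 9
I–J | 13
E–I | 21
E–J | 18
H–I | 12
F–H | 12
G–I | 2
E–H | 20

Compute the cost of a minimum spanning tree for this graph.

42

Kruskal's algorithm — process edges by increasing weight (ties by edge label):
F–I (2): add. Components now {E} {F,I} {G} {H} {J}
G–I (2): add. Components now {E} {F,G,I} {H} {J}
F–G (9): skip — F and G already connected.
F–H (12): add. Components now {E} {F,G,H,I} {J}
H–I (12): skip — H and I already connected.
E–G (13): add. Components now {E,F,G,H,I} {J}
I–J (13): add. Components now {E,F,G,H,I,J}
MST edges: F–I, G–I, F–H, E–G, I–J; total weight 2+2+12+13+13 = 42.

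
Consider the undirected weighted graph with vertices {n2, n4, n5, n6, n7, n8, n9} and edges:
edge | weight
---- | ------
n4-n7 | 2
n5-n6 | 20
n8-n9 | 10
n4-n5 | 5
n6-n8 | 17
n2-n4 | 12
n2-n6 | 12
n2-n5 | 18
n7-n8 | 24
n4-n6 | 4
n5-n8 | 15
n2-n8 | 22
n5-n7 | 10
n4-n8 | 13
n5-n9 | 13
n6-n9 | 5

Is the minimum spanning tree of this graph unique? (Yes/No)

Kruskal's algorithm — process edges by increasing weight (ties by edge label):
n4-n7 (2): add — endpoints in different components.
n4-n6 (4): add — endpoints in different components.
n4-n5 (5): add — endpoints in different components.
n6-n9 (5): add — endpoints in different components.
n5-n7 (10): skip — n7 and n5 already connected.
n8-n9 (10): add — endpoints in different components.
n2-n4 (12): add — endpoints in different components.
Non-tree edge n2-n6 has weight 12, equal to the heaviest edge on its tree cycle — swapping gives another MST of the same weight. Not unique.

No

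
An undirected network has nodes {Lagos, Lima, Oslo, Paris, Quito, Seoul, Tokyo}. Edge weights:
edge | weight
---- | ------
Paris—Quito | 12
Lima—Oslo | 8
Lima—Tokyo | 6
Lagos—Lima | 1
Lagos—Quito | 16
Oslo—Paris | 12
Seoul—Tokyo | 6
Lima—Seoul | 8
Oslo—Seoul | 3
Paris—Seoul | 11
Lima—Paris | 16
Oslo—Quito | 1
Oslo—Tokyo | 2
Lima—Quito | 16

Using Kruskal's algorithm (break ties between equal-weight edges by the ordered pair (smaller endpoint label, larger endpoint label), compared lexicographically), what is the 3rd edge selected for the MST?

Sort edges by weight, then run Kruskal:
Lagos—Lima (1): add — endpoints in different components.
Oslo—Quito (1): add — endpoints in different components.
Oslo—Tokyo (2): add — endpoints in different components.
Oslo—Seoul (3): add — endpoints in different components.
Lima—Tokyo (6): add — endpoints in different components.
Seoul—Tokyo (6): skip — Tokyo and Seoul already connected.
Lima—Oslo (8): skip — Oslo and Lima already connected.
Lima—Seoul (8): skip — Lima and Seoul already connected.
Paris—Seoul (11): add — endpoints in different components.
The 3rd edge added is Oslo—Tokyo.

Oslo-Tokyo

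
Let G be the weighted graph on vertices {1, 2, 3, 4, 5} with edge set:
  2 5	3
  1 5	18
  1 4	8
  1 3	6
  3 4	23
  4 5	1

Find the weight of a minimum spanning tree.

18

Prim, starting at 2.
Step 1: frontier [2 5 3] → take 2 5 (3); add 5.
Step 2: frontier [4 5 1, 1 5 18] → take 4 5 (1); add 4.
Step 3: frontier [1 4 8, 3 4 23, 1 5 18] → take 1 4 (8); add 1.
Step 4: frontier [1 3 6, 3 4 23] → take 1 3 (6); add 3.
MST edges: 2 5, 4 5, 1 4, 1 3; total weight 3+1+8+6 = 18.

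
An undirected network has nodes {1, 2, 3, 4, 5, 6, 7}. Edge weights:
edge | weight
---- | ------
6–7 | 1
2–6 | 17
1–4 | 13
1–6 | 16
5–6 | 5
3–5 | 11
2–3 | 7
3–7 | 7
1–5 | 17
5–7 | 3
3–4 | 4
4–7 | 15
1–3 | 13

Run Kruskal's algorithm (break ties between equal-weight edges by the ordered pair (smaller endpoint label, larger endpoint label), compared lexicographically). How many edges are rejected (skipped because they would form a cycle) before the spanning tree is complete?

Sort edges by weight, then run Kruskal:
6–7 (1): add. Components now {1} {2} {3} {4} {5} {6,7}
5–7 (3): add. Components now {1} {2} {3} {4} {5,6,7}
3–4 (4): add. Components now {1} {2} {3,4} {5,6,7}
5–6 (5): skip — 5 and 6 already connected.
2–3 (7): add. Components now {1} {2,3,4} {5,6,7}
3–7 (7): add. Components now {1} {2,3,4,5,6,7}
3–5 (11): skip — 3 and 5 already connected.
1–3 (13): add. Components now {1,2,3,4,5,6,7}
Edges rejected before the tree was complete: 2.

2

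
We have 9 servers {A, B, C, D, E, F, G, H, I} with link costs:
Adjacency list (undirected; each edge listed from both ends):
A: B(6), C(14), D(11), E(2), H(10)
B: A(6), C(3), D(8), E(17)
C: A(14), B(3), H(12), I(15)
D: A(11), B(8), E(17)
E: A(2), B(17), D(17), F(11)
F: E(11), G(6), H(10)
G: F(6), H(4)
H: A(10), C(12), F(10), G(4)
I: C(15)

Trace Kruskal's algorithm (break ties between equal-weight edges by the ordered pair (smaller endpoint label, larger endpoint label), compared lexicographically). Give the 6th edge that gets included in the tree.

B-D

Sort edges by weight, then run Kruskal:
A–E (2): add — endpoints in different components.
B–C (3): add — endpoints in different components.
G–H (4): add — endpoints in different components.
A–B (6): add — endpoints in different components.
F–G (6): add — endpoints in different components.
B–D (8): add — endpoints in different components.
A–H (10): add — endpoints in different components.
F–H (10): skip — F and H already connected.
A–D (11): skip — A and D already connected.
E–F (11): skip — E and F already connected.
C–H (12): skip — C and H already connected.
A–C (14): skip — A and C already connected.
C–I (15): add — endpoints in different components.
The 6th edge added is B–D.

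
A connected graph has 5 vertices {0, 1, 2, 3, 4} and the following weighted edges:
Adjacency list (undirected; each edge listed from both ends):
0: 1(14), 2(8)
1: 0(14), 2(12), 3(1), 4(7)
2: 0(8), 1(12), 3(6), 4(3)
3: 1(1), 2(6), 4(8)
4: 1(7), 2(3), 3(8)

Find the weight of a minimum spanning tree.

18

Kruskal: consider edges lightest-first.
1–3 (1): add. Components now {0} {1,3} {2} {4}
2–4 (3): add. Components now {0} {1,3} {2,4}
2–3 (6): add. Components now {0} {1,2,3,4}
1–4 (7): skip — 1 and 4 already connected.
0–2 (8): add. Components now {0,1,2,3,4}
MST edges: 1–3, 2–4, 2–3, 0–2; total weight 1+3+6+8 = 18.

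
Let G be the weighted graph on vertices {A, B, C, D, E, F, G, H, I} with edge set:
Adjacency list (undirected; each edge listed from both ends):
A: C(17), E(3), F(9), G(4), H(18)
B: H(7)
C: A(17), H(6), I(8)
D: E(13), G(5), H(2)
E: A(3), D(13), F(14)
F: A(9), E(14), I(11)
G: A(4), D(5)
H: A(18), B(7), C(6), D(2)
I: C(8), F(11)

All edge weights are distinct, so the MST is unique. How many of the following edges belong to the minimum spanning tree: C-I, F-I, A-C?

Kruskal: consider edges lightest-first.
D-H (2): add — endpoints in different components.
A-E (3): add — endpoints in different components.
A-G (4): add — endpoints in different components.
D-G (5): add — endpoints in different components.
C-H (6): add — endpoints in different components.
B-H (7): add — endpoints in different components.
C-I (8): add — endpoints in different components.
A-F (9): add — endpoints in different components.
MST edge set: {D-H, A-E, A-G, D-G, C-H, B-H, C-I, A-F}.
Of the listed edges, {C-I} are in the MST → 1.

1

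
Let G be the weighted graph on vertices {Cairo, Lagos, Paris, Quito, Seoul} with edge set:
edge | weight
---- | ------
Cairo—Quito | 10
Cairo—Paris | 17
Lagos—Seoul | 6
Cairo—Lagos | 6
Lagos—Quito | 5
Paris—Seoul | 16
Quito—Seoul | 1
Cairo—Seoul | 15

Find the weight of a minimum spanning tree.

Kruskal's algorithm — process edges by increasing weight (ties by edge label):
Quito—Seoul (1): add. Components now {Quito,Seoul} {Paris} {Cairo} {Lagos}
Lagos—Quito (5): add. Components now {Lagos,Quito,Seoul} {Paris} {Cairo}
Cairo—Lagos (6): add. Components now {Cairo,Lagos,Quito,Seoul} {Paris}
Lagos—Seoul (6): skip — Seoul and Lagos already connected.
Cairo—Quito (10): skip — Cairo and Quito already connected.
Cairo—Seoul (15): skip — Seoul and Cairo already connected.
Paris—Seoul (16): add. Components now {Cairo,Lagos,Paris,Quito,Seoul}
MST edges: Quito—Seoul, Lagos—Quito, Cairo—Lagos, Paris—Seoul; total weight 1+5+6+16 = 28.

28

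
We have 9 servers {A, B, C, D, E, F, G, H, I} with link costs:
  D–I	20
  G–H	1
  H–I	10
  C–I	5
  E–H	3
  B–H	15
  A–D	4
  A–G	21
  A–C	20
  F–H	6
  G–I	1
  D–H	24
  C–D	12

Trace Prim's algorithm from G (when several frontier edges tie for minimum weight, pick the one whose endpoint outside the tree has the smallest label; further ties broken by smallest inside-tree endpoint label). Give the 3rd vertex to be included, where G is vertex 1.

I

Grow the tree from G using Prim:
Step 1: cheapest edge leaving the tree is G–H (1); add H.
Step 2: cheapest edge leaving the tree is G–I (1); add I.
Step 3: cheapest edge leaving the tree is E–H (3); add E.
Step 4: cheapest edge leaving the tree is C–I (5); add C.
Step 5: cheapest edge leaving the tree is F–H (6); add F.
Step 6: cheapest edge leaving the tree is C–D (12); add D.
Step 7: cheapest edge leaving the tree is A–D (4); add A.
Step 8: cheapest edge leaving the tree is B–H (15); add B.
Vertex order: G, H, I, E, C, F, D, A, B. The 3rd vertex is I.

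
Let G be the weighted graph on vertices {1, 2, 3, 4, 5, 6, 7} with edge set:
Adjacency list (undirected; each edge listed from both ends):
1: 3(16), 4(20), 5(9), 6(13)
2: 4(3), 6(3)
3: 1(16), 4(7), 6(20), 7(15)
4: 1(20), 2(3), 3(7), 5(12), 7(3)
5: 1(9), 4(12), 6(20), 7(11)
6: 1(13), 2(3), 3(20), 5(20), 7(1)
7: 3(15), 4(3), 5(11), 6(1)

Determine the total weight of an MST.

Kruskal's algorithm — process edges by increasing weight (ties by edge label):
6–7 (1): add — endpoints in different components.
2–4 (3): add — endpoints in different components.
2–6 (3): add — endpoints in different components.
4–7 (3): skip — 4 and 7 already connected.
3–4 (7): add — endpoints in different components.
1–5 (9): add — endpoints in different components.
5–7 (11): add — endpoints in different components.
MST edges: 6–7, 2–4, 2–6, 3–4, 1–5, 5–7; total weight 1+3+3+7+9+11 = 34.

34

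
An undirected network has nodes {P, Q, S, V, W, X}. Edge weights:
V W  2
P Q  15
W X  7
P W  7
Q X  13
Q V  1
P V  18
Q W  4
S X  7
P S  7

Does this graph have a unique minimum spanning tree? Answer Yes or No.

Kruskal's algorithm — process edges by increasing weight (ties by edge label):
Q V (1): add — endpoints in different components.
V W (2): add — endpoints in different components.
Q W (4): skip — Q and W already connected.
P S (7): add — endpoints in different components.
P W (7): add — endpoints in different components.
S X (7): add — endpoints in different components.
Non-tree edge W X has weight 7, equal to the heaviest edge on its tree cycle — swapping gives another MST of the same weight. Not unique.

No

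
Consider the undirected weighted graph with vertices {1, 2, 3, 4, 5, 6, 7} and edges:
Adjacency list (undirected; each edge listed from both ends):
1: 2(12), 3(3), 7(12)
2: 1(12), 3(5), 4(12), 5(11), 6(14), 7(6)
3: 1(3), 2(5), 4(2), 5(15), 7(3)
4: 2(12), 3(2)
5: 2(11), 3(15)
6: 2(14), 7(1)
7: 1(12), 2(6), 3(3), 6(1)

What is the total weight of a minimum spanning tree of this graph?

Grow the tree from 2 using Prim:
Step 1: frontier [2—3 5, 2—7 6, 2—5 11, 1—2 12, 2—4 12, 2—6 14] → take 2—3 (5); add 3.
Step 2: frontier [2—7 6, 2—5 11, 1—2 12, 2—4 12, 2—6 14, 3—4 2, 1—3 3, 3—7 3, 3—5 15] → take 3—4 (2); add 4.
Step 3: frontier [2—7 6, 2—5 11, 1—2 12, 2—6 14, 1—3 3, 3—7 3, 3—5 15] → take 1—3 (3); add 1.
Step 4: frontier [1—7 12, 2—7 6, 2—5 11, 2—6 14, 3—7 3, 3—5 15] → take 3—7 (3); add 7.
Step 5: frontier [2—5 11, 2—6 14, 3—5 15, 6—7 1] → take 6—7 (1); add 6.
Step 6: frontier [2—5 11, 3—5 15] → take 2—5 (11); add 5.
MST edges: 2—3, 3—4, 1—3, 3—7, 6—7, 2—5; total weight 5+2+3+3+1+11 = 25.

25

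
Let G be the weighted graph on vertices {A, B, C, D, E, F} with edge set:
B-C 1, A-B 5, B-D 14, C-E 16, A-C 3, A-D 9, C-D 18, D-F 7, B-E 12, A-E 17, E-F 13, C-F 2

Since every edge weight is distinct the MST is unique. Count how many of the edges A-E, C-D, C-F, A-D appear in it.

Sort edges by weight, then run Kruskal:
B-C (1): add — endpoints in different components.
C-F (2): add — endpoints in different components.
A-C (3): add — endpoints in different components.
A-B (5): skip — A and B already connected.
D-F (7): add — endpoints in different components.
A-D (9): skip — A and D already connected.
B-E (12): add — endpoints in different components.
MST edge set: {B-C, C-F, A-C, D-F, B-E}.
Of the listed edges, {C-F} are in the MST → 1.

1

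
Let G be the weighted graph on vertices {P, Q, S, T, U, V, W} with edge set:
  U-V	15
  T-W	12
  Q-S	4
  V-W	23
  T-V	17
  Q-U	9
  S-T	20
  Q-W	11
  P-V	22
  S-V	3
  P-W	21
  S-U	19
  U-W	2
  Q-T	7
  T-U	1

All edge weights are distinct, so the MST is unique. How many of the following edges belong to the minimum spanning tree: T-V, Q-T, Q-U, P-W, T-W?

2

Kruskal: consider edges lightest-first.
T-U (1): add — endpoints in different components.
U-W (2): add — endpoints in different components.
S-V (3): add — endpoints in different components.
Q-S (4): add — endpoints in different components.
Q-T (7): add — endpoints in different components.
Q-U (9): skip — Q and U already connected.
Q-W (11): skip — Q and W already connected.
T-W (12): skip — T and W already connected.
U-V (15): skip — U and V already connected.
T-V (17): skip — T and V already connected.
S-U (19): skip — U and S already connected.
S-T (20): skip — T and S already connected.
P-W (21): add — endpoints in different components.
MST edge set: {T-U, U-W, S-V, Q-S, Q-T, P-W}.
Of the listed edges, {Q-T, P-W} are in the MST → 2.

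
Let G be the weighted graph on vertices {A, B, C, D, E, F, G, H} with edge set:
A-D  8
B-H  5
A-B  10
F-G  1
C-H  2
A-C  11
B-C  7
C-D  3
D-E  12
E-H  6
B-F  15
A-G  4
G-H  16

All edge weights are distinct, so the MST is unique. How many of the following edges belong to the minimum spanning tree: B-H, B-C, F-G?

2

Sort edges by weight, then run Kruskal:
F-G (1): add — endpoints in different components.
C-H (2): add — endpoints in different components.
C-D (3): add — endpoints in different components.
A-G (4): add — endpoints in different components.
B-H (5): add — endpoints in different components.
E-H (6): add — endpoints in different components.
B-C (7): skip — B and C already connected.
A-D (8): add — endpoints in different components.
MST edge set: {F-G, C-H, C-D, A-G, B-H, E-H, A-D}.
Of the listed edges, {B-H, F-G} are in the MST → 2.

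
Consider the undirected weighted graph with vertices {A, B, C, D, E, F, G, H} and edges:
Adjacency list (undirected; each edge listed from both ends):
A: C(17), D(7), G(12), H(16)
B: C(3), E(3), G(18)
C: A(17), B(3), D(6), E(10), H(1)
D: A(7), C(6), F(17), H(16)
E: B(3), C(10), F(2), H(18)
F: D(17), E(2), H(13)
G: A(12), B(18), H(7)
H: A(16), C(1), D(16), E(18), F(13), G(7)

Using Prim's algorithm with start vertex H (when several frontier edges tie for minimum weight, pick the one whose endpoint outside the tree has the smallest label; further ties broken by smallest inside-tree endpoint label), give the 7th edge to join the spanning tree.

G-H

Prim's algorithm from H:
Step 1: cheapest edge leaving the tree is C H (1); add C.
Step 2: cheapest edge leaving the tree is B C (3); add B.
Step 3: cheapest edge leaving the tree is B E (3); add E.
Step 4: cheapest edge leaving the tree is E F (2); add F.
Step 5: cheapest edge leaving the tree is C D (6); add D.
Step 6: cheapest edge leaving the tree is A D (7); add A.
Step 7: cheapest edge leaving the tree is G H (7); add G.
The 7th edge added is G H.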